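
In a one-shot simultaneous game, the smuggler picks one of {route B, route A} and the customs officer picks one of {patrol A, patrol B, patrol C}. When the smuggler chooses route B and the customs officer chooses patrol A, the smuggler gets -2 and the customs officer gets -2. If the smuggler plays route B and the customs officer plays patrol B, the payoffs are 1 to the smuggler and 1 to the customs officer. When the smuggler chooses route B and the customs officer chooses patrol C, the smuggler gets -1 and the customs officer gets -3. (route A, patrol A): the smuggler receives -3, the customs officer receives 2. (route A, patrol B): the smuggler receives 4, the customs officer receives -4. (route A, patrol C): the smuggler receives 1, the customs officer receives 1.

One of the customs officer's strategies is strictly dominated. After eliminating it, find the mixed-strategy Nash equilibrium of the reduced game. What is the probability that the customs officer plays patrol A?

q = 3/4

The customs officer's strategy patrol C is strictly dominated by patrol A: -2 > -3 and 2 > 1. Eliminate patrol C.
The customs officer's mix must leave the smuggler indifferent between route B and route A.
  the smuggler's payoff from route B: q·(-2) + (1−q)·1 = -3q + 1
  the smuggler's payoff from route A: q·(-3) + (1−q)·4 = -7q + 4
  -3q + 1 = -7q + 4  ⇒  4q = 3  ⇒  q = 3/4.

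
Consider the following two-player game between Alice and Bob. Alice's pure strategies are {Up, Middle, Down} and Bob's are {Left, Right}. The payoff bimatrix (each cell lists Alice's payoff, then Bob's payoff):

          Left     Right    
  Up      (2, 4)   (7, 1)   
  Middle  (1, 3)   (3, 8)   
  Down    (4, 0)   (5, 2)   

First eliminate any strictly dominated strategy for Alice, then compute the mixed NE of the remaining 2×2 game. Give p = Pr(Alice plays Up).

p = 2/5

Alice's strategy Middle is strictly dominated by Down: 4 > 1 and 5 > 3. Eliminate Middle.
In a mixed equilibrium Bob is indifferent between Left and Right; this condition fixes p.
  Bob's payoff to Left: p·4 + (1−p)·0 = 4p
  Bob's payoff to Right: p·1 + (1−p)·2 = -p + 2
  4p = -p + 2  ⇒  5p = 2  ⇒  p = 2/5.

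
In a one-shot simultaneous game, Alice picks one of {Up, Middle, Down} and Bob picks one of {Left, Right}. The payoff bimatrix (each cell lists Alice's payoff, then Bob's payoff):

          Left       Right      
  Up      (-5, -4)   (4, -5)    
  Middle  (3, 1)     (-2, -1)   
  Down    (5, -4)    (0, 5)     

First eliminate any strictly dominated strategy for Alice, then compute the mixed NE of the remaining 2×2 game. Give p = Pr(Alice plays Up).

Alice's strategy Middle is strictly dominated by Down: 5 > 3 and 0 > -2. Eliminate Middle.
For Bob to be willing to mix, Bob must be indifferent between Left and Right, which pins down Alice's mix.
  Bob's payoff to Left: p·(-4) + (1−p)·(-4) = -4
  Bob's payoff to Right: p·(-5) + (1−p)·5 = -10p + 5
  -4 = -10p + 5  ⇒  10p = 9  ⇒  p = 9/10.

p = 9/10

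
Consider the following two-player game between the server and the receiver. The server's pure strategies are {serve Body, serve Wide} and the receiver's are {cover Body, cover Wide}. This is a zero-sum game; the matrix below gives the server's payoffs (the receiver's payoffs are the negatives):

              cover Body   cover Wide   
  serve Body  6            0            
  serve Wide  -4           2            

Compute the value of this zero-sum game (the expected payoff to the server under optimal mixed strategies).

In a mixed equilibrium the server is indifferent between serve Body and serve Wide; this condition fixes q.
  the server's expected payoff from serve Body: q·6 + (1−q)·0 = 6q
  the server's expected payoff from serve Wide: q·(-4) + (1−q)·2 = -6q + 2
  6q = -6q + 2  ⇒  12q = 2  ⇒  q = 1/6.
The value is the server's expected payoff against this mix (using serve Body): (1/6)·6 + (5/6)·0 = 1.

v = 1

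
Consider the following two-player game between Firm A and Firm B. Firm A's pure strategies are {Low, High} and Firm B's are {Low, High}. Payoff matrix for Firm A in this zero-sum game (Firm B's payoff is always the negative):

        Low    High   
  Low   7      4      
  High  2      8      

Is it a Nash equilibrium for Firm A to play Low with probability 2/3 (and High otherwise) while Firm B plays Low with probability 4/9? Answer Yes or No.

Yes

Check Firm B's indifference given Firm A's mix p = 2/3:
  payoff from Low = -16/3; payoff from High = -16/3 — equal.
Check Firm A's indifference given Firm B's mix q = 4/9:
  payoff from Low = 16/3; payoff from High = 16/3 — equal.
Both players are indifferent, so neither can profitably deviate.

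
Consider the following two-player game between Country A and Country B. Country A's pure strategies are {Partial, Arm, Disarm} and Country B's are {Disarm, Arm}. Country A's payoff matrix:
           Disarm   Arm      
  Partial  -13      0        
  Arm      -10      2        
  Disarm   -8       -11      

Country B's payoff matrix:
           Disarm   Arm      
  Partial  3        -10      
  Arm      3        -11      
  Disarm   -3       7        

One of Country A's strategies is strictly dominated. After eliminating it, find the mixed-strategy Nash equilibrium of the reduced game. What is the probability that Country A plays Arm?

Country A's strategy Partial is strictly dominated by Arm: -10 > -13 and 2 > 0. Eliminate Partial.
Country A's mix must leave Country B indifferent between Disarm and Arm.
  Country B's expected payoff from Disarm: p·3 + (1−p)·(-3) = 6p - 3
  Country B's expected payoff from Arm: p·(-11) + (1−p)·7 = -18p + 7
  6p - 3 = -18p + 7  ⇒  24p = 10  ⇒  p = 5/12.

p = 5/12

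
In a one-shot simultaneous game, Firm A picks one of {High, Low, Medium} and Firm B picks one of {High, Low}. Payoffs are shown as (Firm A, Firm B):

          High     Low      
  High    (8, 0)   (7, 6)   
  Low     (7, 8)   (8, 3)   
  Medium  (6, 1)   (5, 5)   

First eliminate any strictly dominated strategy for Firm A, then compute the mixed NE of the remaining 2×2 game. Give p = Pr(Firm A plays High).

p = 5/11

Firm A's strategy Medium is strictly dominated by Low: 7 > 6 and 8 > 5. Eliminate Medium.
Firm A's mix must leave Firm B indifferent between High and Low.
  Firm B's payoff to High: p·0 + (1−p)·8 = -8p + 8
  Firm B's payoff to Low: p·6 + (1−p)·3 = 3p + 3
  -8p + 8 = 3p + 3  ⇒  -11p = -5  ⇒  p = 5/11.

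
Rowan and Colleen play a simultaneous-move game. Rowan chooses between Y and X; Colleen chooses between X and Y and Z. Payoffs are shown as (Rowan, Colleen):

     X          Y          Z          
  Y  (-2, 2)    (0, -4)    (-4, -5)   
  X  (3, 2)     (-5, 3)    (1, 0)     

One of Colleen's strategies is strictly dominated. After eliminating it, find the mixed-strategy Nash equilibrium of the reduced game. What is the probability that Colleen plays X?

q = 1/2

Colleen's strategy Z is strictly dominated by Y: -4 > -5 and 3 > 0. Eliminate Z.
For Rowan to be willing to mix, Rowan must be indifferent between Y and X, which pins down Colleen's mix.
  Rowan's expected payoff from Y: q·(-2) + (1−q)·0 = -2q
  Rowan's expected payoff from X: q·3 + (1−q)·(-5) = 8q - 5
  -2q = 8q - 5  ⇒  -10q = -5  ⇒  q = 1/2.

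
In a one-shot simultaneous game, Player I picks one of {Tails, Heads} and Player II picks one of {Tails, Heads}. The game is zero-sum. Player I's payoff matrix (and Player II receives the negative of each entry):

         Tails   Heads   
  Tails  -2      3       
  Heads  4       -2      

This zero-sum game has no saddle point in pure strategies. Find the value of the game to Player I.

Player I's indifference between Tails and Heads determines Player II's mixing probability q:
  Player I's payoff to Tails: q·(-2) + (1−q)·3 = -5q + 3
  Player I's payoff to Heads: q·4 + (1−q)·(-2) = 6q - 2
  -5q + 3 = 6q - 2  ⇒  -11q = -5  ⇒  q = 5/11.
The value is Player I's expected payoff against this mix (using Tails): (5/11)·(-2) + (6/11)·3 = 8/11.

v = 8/11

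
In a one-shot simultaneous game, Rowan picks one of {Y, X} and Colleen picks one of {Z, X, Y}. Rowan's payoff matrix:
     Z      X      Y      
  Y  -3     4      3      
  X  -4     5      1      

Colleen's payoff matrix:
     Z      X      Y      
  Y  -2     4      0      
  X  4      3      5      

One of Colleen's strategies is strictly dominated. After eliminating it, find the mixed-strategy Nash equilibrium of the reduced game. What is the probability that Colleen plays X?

Colleen's strategy Z is strictly dominated by Y: 0 > -2 and 5 > 4. Eliminate Z.
Set Rowan's expected payoff from Y equal to that from X:
  Rowan's payoff to Y: q·4 + (1−q)·3 = q + 3
  Rowan's payoff to X: q·5 + (1−q)·1 = 4q + 1
  q + 3 = 4q + 1  ⇒  -3q = -2  ⇒  q = 2/3.

q = 2/3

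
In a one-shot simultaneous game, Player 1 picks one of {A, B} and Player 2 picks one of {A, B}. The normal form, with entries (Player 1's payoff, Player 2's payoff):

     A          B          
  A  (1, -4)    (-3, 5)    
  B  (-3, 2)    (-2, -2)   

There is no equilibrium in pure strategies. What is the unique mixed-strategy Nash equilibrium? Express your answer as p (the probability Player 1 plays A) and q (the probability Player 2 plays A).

p = 4/13, q = 1/5

Player 1's mix must leave Player 2 indifferent between A and B.
  Player 2's payoff to A: p·(-4) + (1−p)·2 = -6p + 2
  Player 2's payoff to B: p·5 + (1−p)·(-2) = 7p - 2
  -6p + 2 = 7p - 2  ⇒  -13p = -4  ⇒  p = 4/13.
Player 2's mix must leave Player 1 indifferent between A and B.
  Player 1's expected payoff from A: q·1 + (1−q)·(-3) = 4q - 3
  Player 1's expected payoff from B: q·(-3) + (1−q)·(-2) = -q - 2
  4q - 3 = -q - 2  ⇒  5q = 1  ⇒  q = 1/5.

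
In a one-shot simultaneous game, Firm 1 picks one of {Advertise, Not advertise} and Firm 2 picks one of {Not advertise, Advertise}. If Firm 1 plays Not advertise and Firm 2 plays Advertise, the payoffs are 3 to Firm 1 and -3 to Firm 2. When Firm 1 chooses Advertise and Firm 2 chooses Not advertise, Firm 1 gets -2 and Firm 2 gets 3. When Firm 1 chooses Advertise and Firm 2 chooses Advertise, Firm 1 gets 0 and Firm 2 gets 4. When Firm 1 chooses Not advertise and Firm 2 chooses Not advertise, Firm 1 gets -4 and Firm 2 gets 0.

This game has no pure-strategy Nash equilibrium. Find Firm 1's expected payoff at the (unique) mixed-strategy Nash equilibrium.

-6/5

Firm 1's indifference between Advertise and Not advertise determines Firm 2's mixing probability q:
  Firm 1's payoff from Advertise: q·(-2) + (1−q)·0 = -2q
  Firm 1's payoff from Not advertise: q·(-4) + (1−q)·3 = -7q + 3
  -2q = -7q + 3  ⇒  5q = 3  ⇒  q = 3/5.
At equilibrium Firm 1 is indifferent across rows, so Firm 1's payoff equals the payoff from Advertise: (3/5)·(-2) + (2/5)·0 = -6/5.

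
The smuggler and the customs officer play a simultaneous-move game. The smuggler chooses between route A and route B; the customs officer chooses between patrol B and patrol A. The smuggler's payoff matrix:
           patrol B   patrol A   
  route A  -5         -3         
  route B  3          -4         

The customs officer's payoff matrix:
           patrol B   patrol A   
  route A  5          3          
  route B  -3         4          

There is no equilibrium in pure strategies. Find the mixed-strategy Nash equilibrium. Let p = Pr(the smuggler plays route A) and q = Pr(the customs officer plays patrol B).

The smuggler's mix must leave the customs officer indifferent between patrol B and patrol A.
  the customs officer's payoff to patrol B: p·5 + (1−p)·(-3) = 8p - 3
  the customs officer's payoff to patrol A: p·3 + (1−p)·4 = -p + 4
  8p - 3 = -p + 4  ⇒  9p = 7  ⇒  p = 7/9.
Set the smuggler's expected payoff from route A equal to that from route B:
  the smuggler's payoff to route A: q·(-5) + (1−q)·(-3) = -2q - 3
  the smuggler's payoff to route B: q·3 + (1−q)·(-4) = 7q - 4
  -2q - 3 = 7q - 4  ⇒  -9q = -1  ⇒  q = 1/9.

p = 7/9, q = 1/9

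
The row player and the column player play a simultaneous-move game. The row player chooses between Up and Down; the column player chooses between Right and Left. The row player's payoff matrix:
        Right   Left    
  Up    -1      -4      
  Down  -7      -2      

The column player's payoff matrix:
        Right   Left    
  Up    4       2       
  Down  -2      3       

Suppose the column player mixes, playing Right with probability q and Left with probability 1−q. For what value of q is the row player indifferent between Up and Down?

q = 1/4

Set the row player's expected payoff from Up equal to that from Down:
  the row player's expected payoff from Up: q·(-1) + (1−q)·(-4) = 3q - 4
  the row player's expected payoff from Down: q·(-7) + (1−q)·(-2) = -5q - 2
  3q - 4 = -5q - 2  ⇒  8q = 2  ⇒  q = 1/4.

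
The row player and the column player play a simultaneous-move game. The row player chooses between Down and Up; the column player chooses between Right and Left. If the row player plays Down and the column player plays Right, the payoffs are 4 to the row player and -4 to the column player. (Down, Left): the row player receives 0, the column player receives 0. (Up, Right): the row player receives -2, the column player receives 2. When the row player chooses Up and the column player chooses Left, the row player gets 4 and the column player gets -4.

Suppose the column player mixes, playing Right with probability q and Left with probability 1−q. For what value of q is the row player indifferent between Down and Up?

The row player's indifference between Down and Up determines the column player's mixing probability q:
  the row player's expected payoff from Down: q·4 + (1−q)·0 = 4q
  the row player's expected payoff from Up: q·(-2) + (1−q)·4 = -6q + 4
  4q = -6q + 4  ⇒  10q = 4  ⇒  q = 2/5.

q = 2/5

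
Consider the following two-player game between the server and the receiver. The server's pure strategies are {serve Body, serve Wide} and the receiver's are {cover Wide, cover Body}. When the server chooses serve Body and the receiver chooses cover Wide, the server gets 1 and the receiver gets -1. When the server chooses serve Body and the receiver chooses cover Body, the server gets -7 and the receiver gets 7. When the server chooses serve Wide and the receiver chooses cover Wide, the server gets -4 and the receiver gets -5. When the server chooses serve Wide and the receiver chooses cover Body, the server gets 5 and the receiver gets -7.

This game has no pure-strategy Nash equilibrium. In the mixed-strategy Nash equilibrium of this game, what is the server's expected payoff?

Set the server's expected payoff from serve Body equal to that from serve Wide:
  the server's payoff from serve Body: q·1 + (1−q)·(-7) = 8q - 7
  the server's payoff from serve Wide: q·(-4) + (1−q)·5 = -9q + 5
  8q - 7 = -9q + 5  ⇒  17q = 12  ⇒  q = 12/17.
At equilibrium the server is indifferent across rows, so the server's payoff equals the payoff from serve Body: (12/17)·1 + (5/17)·(-7) = -23/17.

-23/17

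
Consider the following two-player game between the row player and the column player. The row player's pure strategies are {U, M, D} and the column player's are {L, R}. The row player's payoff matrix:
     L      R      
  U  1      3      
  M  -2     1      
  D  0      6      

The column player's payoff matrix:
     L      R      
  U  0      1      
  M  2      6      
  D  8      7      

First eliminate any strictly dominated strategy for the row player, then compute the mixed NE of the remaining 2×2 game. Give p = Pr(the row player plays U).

p = 1/2

The row player's strategy M is strictly dominated by U: 1 > -2 and 3 > 1. Eliminate M.
The row player's mix must leave the column player indifferent between L and R.
  the column player's expected payoff from L: p·0 + (1−p)·8 = -8p + 8
  the column player's expected payoff from R: p·1 + (1−p)·7 = -6p + 7
  -8p + 8 = -6p + 7  ⇒  -2p = -1  ⇒  p = 1/2.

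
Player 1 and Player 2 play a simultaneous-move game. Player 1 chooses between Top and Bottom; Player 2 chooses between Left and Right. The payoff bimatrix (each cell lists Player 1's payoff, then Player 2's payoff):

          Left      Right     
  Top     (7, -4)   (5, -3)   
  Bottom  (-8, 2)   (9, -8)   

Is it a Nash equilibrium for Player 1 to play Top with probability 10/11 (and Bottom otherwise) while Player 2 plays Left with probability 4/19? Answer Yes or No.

Check Player 2's indifference given Player 1's mix p = 10/11:
  payoff from Left = -38/11; payoff from Right = -38/11 — equal.
Check Player 1's indifference given Player 2's mix q = 4/19:
  payoff from Top = 103/19; payoff from Bottom = 103/19 — equal.
Both players are indifferent, so neither can profitably deviate.

Yes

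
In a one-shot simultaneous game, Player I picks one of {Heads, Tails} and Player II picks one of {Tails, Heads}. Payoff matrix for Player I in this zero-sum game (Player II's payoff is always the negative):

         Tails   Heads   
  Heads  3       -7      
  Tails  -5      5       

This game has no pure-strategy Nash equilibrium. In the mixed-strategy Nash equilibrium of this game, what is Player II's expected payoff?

1

Player I's mix must leave Player II indifferent between Tails and Heads.
  Player II's payoff from Tails: p·(-3) + (1−p)·5 = -8p + 5
  Player II's payoff from Heads: p·7 + (1−p)·(-5) = 12p - 5
  -8p + 5 = 12p - 5  ⇒  -20p = -10  ⇒  p = 1/2.
At equilibrium Player II is indifferent across columns, so Player II's payoff equals the payoff from Tails: (1/2)·(-3) + (1/2)·5 = 1.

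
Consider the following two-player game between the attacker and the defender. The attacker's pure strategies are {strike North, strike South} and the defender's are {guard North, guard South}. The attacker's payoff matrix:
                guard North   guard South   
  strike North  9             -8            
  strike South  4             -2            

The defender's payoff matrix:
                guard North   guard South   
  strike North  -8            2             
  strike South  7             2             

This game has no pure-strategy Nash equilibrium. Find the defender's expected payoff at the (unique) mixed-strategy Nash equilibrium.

2

The defender's indifference between guard North and guard South determines the attacker's mixing probability p:
  the defender's expected payoff from guard North: p·(-8) + (1−p)·7 = -15p + 7
  the defender's expected payoff from guard South: p·2 + (1−p)·2 = 2
  -15p + 7 = 2  ⇒  -15p = -5  ⇒  p = 1/3.
At equilibrium the defender is indifferent across columns, so the defender's payoff equals the payoff from guard North: (1/3)·(-8) + (2/3)·7 = 2.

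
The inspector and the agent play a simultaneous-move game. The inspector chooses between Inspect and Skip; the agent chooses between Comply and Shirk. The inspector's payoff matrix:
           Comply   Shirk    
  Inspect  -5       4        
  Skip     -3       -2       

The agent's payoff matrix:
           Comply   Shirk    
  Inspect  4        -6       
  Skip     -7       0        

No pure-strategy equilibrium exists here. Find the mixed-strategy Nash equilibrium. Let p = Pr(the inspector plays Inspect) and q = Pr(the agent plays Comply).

p = 7/17, q = 3/4

For the agent to be willing to mix, the agent must be indifferent between Comply and Shirk, which pins down the inspector's mix.
  the agent's payoff from Comply: p·4 + (1−p)·(-7) = 11p - 7
  the agent's payoff from Shirk: p·(-6) + (1−p)·0 = -6p
  11p - 7 = -6p  ⇒  17p = 7  ⇒  p = 7/17.
In a mixed equilibrium the inspector is indifferent between Inspect and Skip; this condition fixes q.
  the inspector's payoff to Inspect: q·(-5) + (1−q)·4 = -9q + 4
  the inspector's payoff to Skip: q·(-3) + (1−q)·(-2) = -q - 2
  -9q + 4 = -q - 2  ⇒  -8q = -6  ⇒  q = 3/4.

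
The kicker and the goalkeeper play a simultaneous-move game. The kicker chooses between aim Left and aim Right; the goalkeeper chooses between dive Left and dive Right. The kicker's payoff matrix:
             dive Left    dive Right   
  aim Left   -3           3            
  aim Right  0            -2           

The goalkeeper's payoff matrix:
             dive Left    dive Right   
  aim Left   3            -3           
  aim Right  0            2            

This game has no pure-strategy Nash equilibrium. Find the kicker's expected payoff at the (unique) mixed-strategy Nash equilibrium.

-3/4

The goalkeeper's mix must leave the kicker indifferent between aim Left and aim Right.
  the kicker's expected payoff from aim Left: q·(-3) + (1−q)·3 = -6q + 3
  the kicker's expected payoff from aim Right: q·0 + (1−q)·(-2) = 2q - 2
  -6q + 3 = 2q - 2  ⇒  -8q = -5  ⇒  q = 5/8.
At equilibrium the kicker is indifferent across rows, so the kicker's payoff equals the payoff from aim Left: (5/8)·(-3) + (3/8)·3 = -3/4.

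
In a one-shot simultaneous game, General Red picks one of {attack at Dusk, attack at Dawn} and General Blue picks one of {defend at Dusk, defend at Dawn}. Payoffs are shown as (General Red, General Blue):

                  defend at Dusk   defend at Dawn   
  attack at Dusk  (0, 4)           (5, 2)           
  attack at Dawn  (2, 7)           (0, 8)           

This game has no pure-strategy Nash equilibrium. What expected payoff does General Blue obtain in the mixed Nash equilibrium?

6

General Blue's indifference between defend at Dusk and defend at Dawn determines General Red's mixing probability p:
  General Blue's expected payoff from defend at Dusk: p·4 + (1−p)·7 = -3p + 7
  General Blue's expected payoff from defend at Dawn: p·2 + (1−p)·8 = -6p + 8
  -3p + 7 = -6p + 8  ⇒  3p = 1  ⇒  p = 1/3.
At equilibrium General Blue is indifferent across columns, so General Blue's payoff equals the payoff from defend at Dusk: (1/3)·4 + (2/3)·7 = 6.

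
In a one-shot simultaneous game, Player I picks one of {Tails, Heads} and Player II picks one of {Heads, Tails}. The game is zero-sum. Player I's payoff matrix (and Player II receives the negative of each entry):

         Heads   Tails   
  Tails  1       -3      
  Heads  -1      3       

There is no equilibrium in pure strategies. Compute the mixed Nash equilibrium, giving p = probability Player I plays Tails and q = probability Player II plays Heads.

p = 1/2, q = 3/4

Set Player II's expected payoff from Heads equal to that from Tails:
  Player II's expected payoff from Heads: p·(-1) + (1−p)·1 = -2p + 1
  Player II's expected payoff from Tails: p·3 + (1−p)·(-3) = 6p - 3
  -2p + 1 = 6p - 3  ⇒  -8p = -4  ⇒  p = 1/2.
For Player I to be willing to mix, Player I must be indifferent between Tails and Heads, which pins down Player II's mix.
  Player I's payoff from Tails: q·1 + (1−q)·(-3) = 4q - 3
  Player I's payoff from Heads: q·(-1) + (1−q)·3 = -4q + 3
  4q - 3 = -4q + 3  ⇒  8q = 6  ⇒  q = 3/4.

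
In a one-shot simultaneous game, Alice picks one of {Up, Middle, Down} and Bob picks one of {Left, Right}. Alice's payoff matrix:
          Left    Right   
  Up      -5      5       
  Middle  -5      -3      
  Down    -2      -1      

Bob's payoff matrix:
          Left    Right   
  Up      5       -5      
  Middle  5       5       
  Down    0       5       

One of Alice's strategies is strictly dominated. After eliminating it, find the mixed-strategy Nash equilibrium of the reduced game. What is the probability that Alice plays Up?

p = 1/3

Alice's strategy Middle is strictly dominated by Down: -2 > -5 and -1 > -3. Eliminate Middle.
For Bob to be willing to mix, Bob must be indifferent between Left and Right, which pins down Alice's mix.
  Bob's expected payoff from Left: p·5 + (1−p)·0 = 5p
  Bob's expected payoff from Right: p·(-5) + (1−p)·5 = -10p + 5
  5p = -10p + 5  ⇒  15p = 5  ⇒  p = 1/3.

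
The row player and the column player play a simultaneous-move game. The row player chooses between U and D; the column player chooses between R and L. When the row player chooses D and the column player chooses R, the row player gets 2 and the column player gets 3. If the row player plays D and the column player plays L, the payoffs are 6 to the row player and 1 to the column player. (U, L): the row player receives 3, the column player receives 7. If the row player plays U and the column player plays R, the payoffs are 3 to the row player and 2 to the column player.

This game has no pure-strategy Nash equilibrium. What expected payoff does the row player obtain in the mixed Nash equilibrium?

Set the row player's expected payoff from U equal to that from D:
  the row player's expected payoff from U: q·3 + (1−q)·3 = 3
  the row player's expected payoff from D: q·2 + (1−q)·6 = -4q + 6
  3 = -4q + 6  ⇒  4q = 3  ⇒  q = 3/4.
At equilibrium the row player is indifferent across rows, so the row player's payoff equals the payoff from U: (3/4)·3 + (1/4)·3 = 3.

3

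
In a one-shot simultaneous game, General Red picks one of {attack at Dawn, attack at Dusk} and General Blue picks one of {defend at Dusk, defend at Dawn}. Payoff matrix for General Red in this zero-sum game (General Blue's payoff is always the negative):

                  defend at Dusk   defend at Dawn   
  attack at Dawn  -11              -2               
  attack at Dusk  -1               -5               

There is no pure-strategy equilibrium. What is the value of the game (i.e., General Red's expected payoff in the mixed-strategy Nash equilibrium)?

v = -53/13

General Red's indifference between attack at Dawn and attack at Dusk determines General Blue's mixing probability q:
  General Red's expected payoff from attack at Dawn: q·(-11) + (1−q)·(-2) = -9q - 2
  General Red's expected payoff from attack at Dusk: q·(-1) + (1−q)·(-5) = 4q - 5
  -9q - 2 = 4q - 5  ⇒  -13q = -3  ⇒  q = 3/13.
The value is General Red's expected payoff against this mix (using attack at Dawn): (3/13)·(-11) + (10/13)·(-2) = -53/13.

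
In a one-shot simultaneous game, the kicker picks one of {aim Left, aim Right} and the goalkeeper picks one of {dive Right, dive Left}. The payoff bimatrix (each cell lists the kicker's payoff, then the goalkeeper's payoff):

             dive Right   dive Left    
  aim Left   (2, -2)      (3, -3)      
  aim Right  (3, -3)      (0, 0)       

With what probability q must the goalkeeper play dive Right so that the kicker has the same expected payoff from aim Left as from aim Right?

q = 3/4

Set the kicker's expected payoff from aim Left equal to that from aim Right:
  the kicker's payoff to aim Left: q·2 + (1−q)·3 = -q + 3
  the kicker's payoff to aim Right: q·3 + (1−q)·0 = 3q
  -q + 3 = 3q  ⇒  -4q = -3  ⇒  q = 3/4.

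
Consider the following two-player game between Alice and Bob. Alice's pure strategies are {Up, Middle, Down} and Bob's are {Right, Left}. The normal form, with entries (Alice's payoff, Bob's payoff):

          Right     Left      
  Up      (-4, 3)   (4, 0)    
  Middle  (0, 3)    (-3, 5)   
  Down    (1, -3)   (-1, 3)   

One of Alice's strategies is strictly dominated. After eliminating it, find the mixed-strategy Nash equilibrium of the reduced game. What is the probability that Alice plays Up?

p = 2/3

Alice's strategy Middle is strictly dominated by Down: 1 > 0 and -1 > -3. Eliminate Middle.
Set Bob's expected payoff from Right equal to that from Left:
  Bob's expected payoff from Right: p·3 + (1−p)·(-3) = 6p - 3
  Bob's expected payoff from Left: p·0 + (1−p)·3 = -3p + 3
  6p - 3 = -3p + 3  ⇒  9p = 6  ⇒  p = 2/3.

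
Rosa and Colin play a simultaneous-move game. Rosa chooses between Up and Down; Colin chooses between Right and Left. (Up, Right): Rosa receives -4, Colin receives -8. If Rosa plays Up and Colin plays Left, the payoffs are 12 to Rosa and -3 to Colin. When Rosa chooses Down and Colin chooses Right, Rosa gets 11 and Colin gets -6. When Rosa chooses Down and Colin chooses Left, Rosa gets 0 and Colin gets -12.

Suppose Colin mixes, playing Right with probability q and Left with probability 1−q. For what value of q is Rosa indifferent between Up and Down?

q = 4/9

Colin's mix must leave Rosa indifferent between Up and Down.
  Rosa's payoff to Up: q·(-4) + (1−q)·12 = -16q + 12
  Rosa's payoff to Down: q·11 + (1−q)·0 = 11q
  -16q + 12 = 11q  ⇒  -27q = -12  ⇒  q = 4/9.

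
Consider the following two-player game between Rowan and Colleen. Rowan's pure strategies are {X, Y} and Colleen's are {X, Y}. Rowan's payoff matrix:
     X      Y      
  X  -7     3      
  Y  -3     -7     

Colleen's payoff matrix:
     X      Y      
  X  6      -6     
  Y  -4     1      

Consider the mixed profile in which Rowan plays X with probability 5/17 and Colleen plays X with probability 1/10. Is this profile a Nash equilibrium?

No

Given Colleen's mix q = 1/10, Rowan's payoff from X is 2 but from Y is -33/5. Rowan strictly prefers X, so Rowan would not mix.
So the proposed profile is not a Nash equilibrium.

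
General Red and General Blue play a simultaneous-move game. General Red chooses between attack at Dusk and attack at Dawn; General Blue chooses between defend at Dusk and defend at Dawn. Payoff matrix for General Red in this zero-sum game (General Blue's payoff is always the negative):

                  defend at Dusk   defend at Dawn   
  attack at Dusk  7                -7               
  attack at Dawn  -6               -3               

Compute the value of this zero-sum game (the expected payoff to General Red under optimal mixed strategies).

v = -63/17

For General Red to be willing to mix, General Red must be indifferent between attack at Dusk and attack at Dawn, which pins down General Blue's mix.
  General Red's payoff to attack at Dusk: q·7 + (1−q)·(-7) = 14q - 7
  General Red's payoff to attack at Dawn: q·(-6) + (1−q)·(-3) = -3q - 3
  14q - 7 = -3q - 3  ⇒  17q = 4  ⇒  q = 4/17.
The value is General Red's expected payoff against this mix (using attack at Dusk): (4/17)·7 + (13/17)·(-7) = -63/17.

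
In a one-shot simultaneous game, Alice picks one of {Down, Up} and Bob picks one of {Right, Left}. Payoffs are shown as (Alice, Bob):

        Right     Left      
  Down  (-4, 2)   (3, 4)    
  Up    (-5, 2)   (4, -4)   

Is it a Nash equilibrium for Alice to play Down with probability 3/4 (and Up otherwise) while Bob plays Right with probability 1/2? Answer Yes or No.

Check Bob's indifference given Alice's mix p = 3/4:
  payoff from Right = 2; payoff from Left = 2 — equal.
Check Alice's indifference given Bob's mix q = 1/2:
  payoff from Down = -1/2; payoff from Up = -1/2 — equal.
Both players are indifferent, so neither can profitably deviate.

Yes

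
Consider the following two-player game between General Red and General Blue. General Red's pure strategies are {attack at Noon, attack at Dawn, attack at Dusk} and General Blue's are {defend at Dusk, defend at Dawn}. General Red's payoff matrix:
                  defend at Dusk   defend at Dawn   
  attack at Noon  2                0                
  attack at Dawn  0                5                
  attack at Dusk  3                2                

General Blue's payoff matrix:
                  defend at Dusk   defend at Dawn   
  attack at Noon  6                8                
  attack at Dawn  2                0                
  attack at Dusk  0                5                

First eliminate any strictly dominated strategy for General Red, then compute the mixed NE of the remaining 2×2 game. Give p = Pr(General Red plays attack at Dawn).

p = 5/7

General Red's strategy attack at Noon is strictly dominated by attack at Dusk: 3 > 2 and 2 > 0. Eliminate attack at Noon.
In a mixed equilibrium General Blue is indifferent between defend at Dusk and defend at Dawn; this condition fixes p.
  General Blue's payoff from defend at Dusk: p·2 + (1−p)·0 = 2p
  General Blue's payoff from defend at Dawn: p·0 + (1−p)·5 = -5p + 5
  2p = -5p + 5  ⇒  7p = 5  ⇒  p = 5/7.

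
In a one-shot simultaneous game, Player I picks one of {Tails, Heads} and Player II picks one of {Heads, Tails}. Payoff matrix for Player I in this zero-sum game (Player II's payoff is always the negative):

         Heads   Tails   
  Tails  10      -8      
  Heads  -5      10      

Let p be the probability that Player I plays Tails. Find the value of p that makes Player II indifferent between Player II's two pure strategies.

p = 5/11

In a mixed equilibrium Player II is indifferent between Heads and Tails; this condition fixes p.
  Player II's payoff to Heads: p·(-10) + (1−p)·5 = -15p + 5
  Player II's payoff to Tails: p·8 + (1−p)·(-10) = 18p - 10
  -15p + 5 = 18p - 10  ⇒  -33p = -15  ⇒  p = 5/11.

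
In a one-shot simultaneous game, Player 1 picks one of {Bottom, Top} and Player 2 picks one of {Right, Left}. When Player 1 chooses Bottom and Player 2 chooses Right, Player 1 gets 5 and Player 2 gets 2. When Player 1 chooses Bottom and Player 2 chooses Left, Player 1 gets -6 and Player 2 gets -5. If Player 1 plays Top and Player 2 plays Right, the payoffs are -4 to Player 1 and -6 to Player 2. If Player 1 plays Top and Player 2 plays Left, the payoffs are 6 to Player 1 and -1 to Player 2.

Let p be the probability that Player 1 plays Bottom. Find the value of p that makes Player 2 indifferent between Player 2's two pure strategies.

p = 5/12

For Player 2 to be willing to mix, Player 2 must be indifferent between Right and Left, which pins down Player 1's mix.
  Player 2's payoff from Right: p·2 + (1−p)·(-6) = 8p - 6
  Player 2's payoff from Left: p·(-5) + (1−p)·(-1) = -4p - 1
  8p - 6 = -4p - 1  ⇒  12p = 5  ⇒  p = 5/12.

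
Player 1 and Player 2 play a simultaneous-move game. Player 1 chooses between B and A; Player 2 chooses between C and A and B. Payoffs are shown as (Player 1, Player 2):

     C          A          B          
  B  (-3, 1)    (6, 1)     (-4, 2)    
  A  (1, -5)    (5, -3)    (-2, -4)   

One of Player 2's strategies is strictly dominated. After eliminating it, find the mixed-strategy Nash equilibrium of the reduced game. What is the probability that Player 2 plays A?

Player 2's strategy C is strictly dominated by B: 2 > 1 and -4 > -5. Eliminate C.
Set Player 1's expected payoff from B equal to that from A:
  Player 1's payoff from B: q·6 + (1−q)·(-4) = 10q - 4
  Player 1's payoff from A: q·5 + (1−q)·(-2) = 7q - 2
  10q - 4 = 7q - 2  ⇒  3q = 2  ⇒  q = 2/3.

q = 2/3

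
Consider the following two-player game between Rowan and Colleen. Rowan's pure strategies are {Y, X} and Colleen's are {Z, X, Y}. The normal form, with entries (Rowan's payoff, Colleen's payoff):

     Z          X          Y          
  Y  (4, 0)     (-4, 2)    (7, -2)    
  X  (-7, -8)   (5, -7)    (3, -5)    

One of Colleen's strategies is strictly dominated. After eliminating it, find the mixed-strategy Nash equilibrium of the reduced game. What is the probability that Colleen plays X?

q = 4/13

Colleen's strategy Z is strictly dominated by X: 2 > 0 and -7 > -8. Eliminate Z.
Rowan's indifference between Y and X determines Colleen's mixing probability q:
  Rowan's payoff from Y: q·(-4) + (1−q)·7 = -11q + 7
  Rowan's payoff from X: q·5 + (1−q)·3 = 2q + 3
  -11q + 7 = 2q + 3  ⇒  -13q = -4  ⇒  q = 4/13.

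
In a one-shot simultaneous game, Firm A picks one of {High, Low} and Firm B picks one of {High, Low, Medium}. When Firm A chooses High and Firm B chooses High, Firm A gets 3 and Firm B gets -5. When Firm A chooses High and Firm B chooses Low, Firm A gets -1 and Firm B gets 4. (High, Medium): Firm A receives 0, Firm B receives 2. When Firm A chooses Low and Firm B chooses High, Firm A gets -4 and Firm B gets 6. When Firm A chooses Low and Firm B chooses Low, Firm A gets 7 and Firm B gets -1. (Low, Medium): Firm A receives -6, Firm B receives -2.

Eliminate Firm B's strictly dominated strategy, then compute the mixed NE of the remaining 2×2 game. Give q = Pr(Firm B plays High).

q = 8/15

Firm B's strategy Medium is strictly dominated by Low: 4 > 2 and -1 > -2. Eliminate Medium.
For Firm A to be willing to mix, Firm A must be indifferent between High and Low, which pins down Firm B's mix.
  Firm A's expected payoff from High: q·3 + (1−q)·(-1) = 4q - 1
  Firm A's expected payoff from Low: q·(-4) + (1−q)·7 = -11q + 7
  4q - 1 = -11q + 7  ⇒  15q = 8  ⇒  q = 8/15.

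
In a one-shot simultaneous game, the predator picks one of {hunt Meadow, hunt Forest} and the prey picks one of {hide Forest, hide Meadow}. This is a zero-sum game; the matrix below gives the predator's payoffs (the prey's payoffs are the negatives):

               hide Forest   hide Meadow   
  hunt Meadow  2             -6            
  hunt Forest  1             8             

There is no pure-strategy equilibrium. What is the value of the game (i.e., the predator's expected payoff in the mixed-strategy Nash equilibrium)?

In a mixed equilibrium the predator is indifferent between hunt Meadow and hunt Forest; this condition fixes q.
  the predator's payoff to hunt Meadow: q·2 + (1−q)·(-6) = 8q - 6
  the predator's payoff to hunt Forest: q·1 + (1−q)·8 = -7q + 8
  8q - 6 = -7q + 8  ⇒  15q = 14  ⇒  q = 14/15.
The value is the predator's expected payoff against this mix (using hunt Meadow): (14/15)·2 + (1/15)·(-6) = 22/15.

v = 22/15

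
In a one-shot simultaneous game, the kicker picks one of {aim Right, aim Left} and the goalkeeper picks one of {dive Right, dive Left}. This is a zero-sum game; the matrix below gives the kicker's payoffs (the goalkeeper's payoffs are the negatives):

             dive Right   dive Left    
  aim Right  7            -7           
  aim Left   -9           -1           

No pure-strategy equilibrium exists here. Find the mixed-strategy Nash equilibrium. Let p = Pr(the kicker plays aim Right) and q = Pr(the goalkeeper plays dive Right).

p = 4/11, q = 3/11

The goalkeeper's indifference between dive Right and dive Left determines the kicker's mixing probability p:
  the goalkeeper's payoff from dive Right: p·(-7) + (1−p)·9 = -16p + 9
  the goalkeeper's payoff from dive Left: p·7 + (1−p)·1 = 6p + 1
  -16p + 9 = 6p + 1  ⇒  -22p = -8  ⇒  p = 4/11.
Set the kicker's expected payoff from aim Right equal to that from aim Left:
  the kicker's payoff from aim Right: q·7 + (1−q)·(-7) = 14q - 7
  the kicker's payoff from aim Left: q·(-9) + (1−q)·(-1) = -8q - 1
  14q - 7 = -8q - 1  ⇒  22q = 6  ⇒  q = 3/11.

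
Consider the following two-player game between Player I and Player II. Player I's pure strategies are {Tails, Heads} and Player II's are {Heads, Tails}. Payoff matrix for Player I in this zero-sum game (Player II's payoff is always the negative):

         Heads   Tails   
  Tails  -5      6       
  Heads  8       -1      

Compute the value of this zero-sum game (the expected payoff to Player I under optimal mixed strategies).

v = 43/20

Player I's indifference between Tails and Heads determines Player II's mixing probability q:
  Player I's expected payoff from Tails: q·(-5) + (1−q)·6 = -11q + 6
  Player I's expected payoff from Heads: q·8 + (1−q)·(-1) = 9q - 1
  -11q + 6 = 9q - 1  ⇒  -20q = -7  ⇒  q = 7/20.
The value is Player I's expected payoff against this mix (using Tails): (7/20)·(-5) + (13/20)·6 = 43/20.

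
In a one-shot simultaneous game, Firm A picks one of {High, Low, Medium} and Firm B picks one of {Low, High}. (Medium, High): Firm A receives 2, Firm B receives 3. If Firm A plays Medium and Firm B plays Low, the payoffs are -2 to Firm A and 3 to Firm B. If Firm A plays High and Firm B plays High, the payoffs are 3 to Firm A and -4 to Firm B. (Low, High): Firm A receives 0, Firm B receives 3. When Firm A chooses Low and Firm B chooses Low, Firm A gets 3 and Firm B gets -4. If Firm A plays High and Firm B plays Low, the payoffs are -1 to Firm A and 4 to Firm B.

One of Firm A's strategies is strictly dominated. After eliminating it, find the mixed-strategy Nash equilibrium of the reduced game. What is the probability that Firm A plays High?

p = 7/15

Firm A's strategy Medium is strictly dominated by High: -1 > -2 and 3 > 2. Eliminate Medium.
Firm A's mix must leave Firm B indifferent between Low and High.
  Firm B's payoff from Low: p·4 + (1−p)·(-4) = 8p - 4
  Firm B's payoff from High: p·(-4) + (1−p)·3 = -7p + 3
  8p - 4 = -7p + 3  ⇒  15p = 7  ⇒  p = 7/15.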